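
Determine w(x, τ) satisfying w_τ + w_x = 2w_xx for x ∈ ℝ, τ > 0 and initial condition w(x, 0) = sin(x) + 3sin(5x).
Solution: Moving frame: η = x - τ, σ = τ, w = u(η,σ), so w_τ = u_σ - u_η and w_xx = u_ηη.
Hence w_τ + w_x = u_σ and the PDE becomes the heat equation u_σ = 2u_ηη on η ∈ ℝ.
Initial data: u(η,0) = w(η,0) = sin(η) + 3sin(5η). Each mode sin(nη) decays as exp(-2n²σ) on ℝ, so u(η,σ) = Σ c_n exp(-2n²σ) sin(nη) with c_1=1, c_5=3: u(η,σ) = exp(-2σ)sin(η) + 3exp(-50σ)sin(5η).
Substituting back: w(x,τ) = u(x - τ, τ).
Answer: w(x, τ) = exp(-2τ)sin(x - τ) + 3exp(-50τ)sin(5x - 5τ)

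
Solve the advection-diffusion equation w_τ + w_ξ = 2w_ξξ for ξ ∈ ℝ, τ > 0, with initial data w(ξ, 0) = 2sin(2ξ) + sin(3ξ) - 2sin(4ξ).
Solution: Change to a moving frame: let η = ξ - τ, σ = τ and write w(ξ,τ) = u(η,σ).
By the chain rule w_τ = u_σ - u_η, w_ξ = u_η, w_ξξ = u_ηη.
Then w_τ + w_ξ = u_σ: the advection term cancels and the PDE becomes the heat equation u_σ = 2u_ηη on η ∈ ℝ.
Initial data: u(η,0) = w(η,0) = 2sin(2η) + sin(3η) - 2sin(4η).
On η ∈ ℝ each mode satisfies (sin(nη))″ = -n² sin(nη), so exp(-2n²σ) sin(nη) solves the heat equation; by superposition u(η,σ) = Σ c_n exp(-2n²σ) sin(nη).
Reading off the coefficients: c_2=2, c_3=1, c_4=-2, so u(η,σ) = 2exp(-8σ)sin(2η) + exp(-18σ)sin(3η) - 2exp(-32σ)sin(4η).
Substituting back η = ξ - τ, σ = τ: w(ξ,τ) = u(ξ - τ, τ).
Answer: w(ξ, τ) = 2exp(-8τ)sin(2ξ - 2τ) + exp(-18τ)sin(3ξ - 3τ) - 2exp(-32τ)sin(4ξ - 4τ)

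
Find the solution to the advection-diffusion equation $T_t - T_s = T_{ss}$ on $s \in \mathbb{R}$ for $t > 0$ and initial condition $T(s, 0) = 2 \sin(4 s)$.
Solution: Change to a moving frame: let $\eta = s + t$, $\sigma = t$ and write $T(s,t) = u(\eta,\sigma)$.
By the chain rule $T_t = u_{\sigma} + u_{\eta}$, $T_s = u_{\eta}$, $T_{ss} = u_{\eta\eta}$.
Then $T_t - T_s = u_{\sigma}$: the advection term cancels and the PDE becomes the heat equation $u_{\sigma} = u_{\eta\eta}$ on $\eta \in \mathbb{R}$.
Initial data: $u(\eta,0) = T(\eta,0) = 2 \sin(4 \eta)$.
On $\eta \in \mathbb{R}$ each mode satisfies $(\sin(n\eta))'' = -n^2 \sin(n\eta)$, so $e^{-n^2\sigma} \sin(n\eta)$ solves the heat equation; by superposition $u(\eta,\sigma) = \sum c_n e^{-n^2\sigma} \sin(n\eta)$.
Reading off the coefficients: $c_4=2$, so $u(\eta,\sigma) = 2 e^{-16 \sigma} \sin(4 \eta)$.
Substituting back $\eta = s + t$, $\sigma = t$: $T(s,t) = u(s + t, t)$.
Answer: $T(s, t) = 2 e^{-16 t} \sin(4 s + 4 t)$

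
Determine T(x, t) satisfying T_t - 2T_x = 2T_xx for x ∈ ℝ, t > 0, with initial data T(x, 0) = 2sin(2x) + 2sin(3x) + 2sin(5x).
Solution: Moving frame: η = x + 2t, σ = t, T = u(η,σ), so T_t = u_σ + 2u_η and T_xx = u_ηη.
Hence T_t - 2T_x = u_σ and the PDE becomes the heat equation u_σ = 2u_ηη on η ∈ ℝ.
Initial data: u(η,0) = T(η,0) = 2sin(2η) + 2sin(3η) + 2sin(5η). Each mode sin(nη) decays as exp(-2n²σ) on ℝ, so u(η,σ) = Σ c_n exp(-2n²σ) sin(nη) with c_2=2, c_3=2, c_5=2: u(η,σ) = 2exp(-8σ)sin(2η) + 2exp(-18σ)sin(3η) + 2exp(-50σ)sin(5η).
Substituting back: T(x,t) = u(x + 2t, t).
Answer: T(x, t) = 2exp(-8t)sin(4t + 2x) + 2exp(-18t)sin(6t + 3x) + 2exp(-50t)sin(10t + 5x)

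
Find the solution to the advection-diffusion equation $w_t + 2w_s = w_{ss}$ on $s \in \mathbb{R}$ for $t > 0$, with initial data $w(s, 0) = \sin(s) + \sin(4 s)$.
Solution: Moving frame: $\eta = s - 2t$, $\sigma = t$, $w = u(\eta,\sigma)$, so $w_t = u_{\sigma} - 2u_{\eta}$ and $w_{ss} = u_{\eta\eta}$.
Hence $w_t + 2w_s = u_{\sigma}$ and the PDE becomes the heat equation $u_{\sigma} = u_{\eta\eta}$ on $\eta \in \mathbb{R}$.
Initial data: $u(\eta,0) = w(\eta,0) = \sin(\eta) + \sin(4 \eta)$. Each mode $\sin(n\eta)$ decays as $e^{-n^2\sigma}$ on $\mathbb{R}$, so $u(\eta,\sigma) = \sum c_n e^{-n^2\sigma} \sin(n\eta)$ with $c_1=1, c_4=1$: $u(\eta,\sigma) = e^{-\sigma} \sin(\eta) + e^{-16 \sigma} \sin(4 \eta)$.
Substituting back: $w(s,t) = u(s - 2t, t)$.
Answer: $w(s, t) = e^{-t} \sin(s - 2 t) + e^{-16 t} \sin(4 s - 8 t)$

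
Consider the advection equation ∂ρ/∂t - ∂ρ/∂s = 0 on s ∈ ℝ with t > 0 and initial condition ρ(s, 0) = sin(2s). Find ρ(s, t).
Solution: By method of characteristics (waves move left with speed 1):
Along characteristics s + t = const, ρ is constant, so ρ(s,t) = f(s + t) with f = ρ(·, 0).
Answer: ρ(s, t) = sin(2s + 2t)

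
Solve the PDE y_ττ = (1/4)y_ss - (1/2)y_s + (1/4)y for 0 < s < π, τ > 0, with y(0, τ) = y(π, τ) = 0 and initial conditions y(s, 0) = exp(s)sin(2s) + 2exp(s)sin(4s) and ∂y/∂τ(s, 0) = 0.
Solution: Substitute y = exp(s)u, i.e. u = exp(-s)y.
By the product rule, y_s = exp(s)(u_s + u), y_ss = exp(s)(u_ss + 2u_s + u), y_ττ = exp(s)u_ττ.
Substituting into the PDE and dividing by exp(s): u_ττ = (1/4)(u_ss + 2u_s + u) - (1/2)(u_s + u) + (1/4)u.
The lower-order terms cancel, leaving the standard wave equation u_ττ = (1/4)u_ss.
Initial data for u: u(s,0) = exp(-s)y(s,0) = sin(2s) + 2sin(4s); u_τ(s,0) = exp(-s)y_τ(s,0) = 0. The boundary conditions carry over: u(0,τ) = u(π,τ) = 0.
Solve for u:
  Using separation of variables u = X(s)T(τ):
  Eigenfunctions: sin(ns), n = 1, 2, 3, ...
  General solution: u(s, τ) = Σ [A_n cos(n τ/2) + B_n sin(n τ/2)] sin(ns)
  From u(s,0) = sin(2s) + 2sin(4s): A_2=1, A_4=2. From u_τ(s,0) = 0: all B_n = 0.
Hence u(s,τ) = sin(2s)cos(τ) + 2sin(4s)cos(2τ).
Transform back: y(s,τ) = exp(s)u(s,τ).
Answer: y(s, τ) = exp(s)sin(2s)cos(τ) + 2exp(s)sin(4s)cos(2τ)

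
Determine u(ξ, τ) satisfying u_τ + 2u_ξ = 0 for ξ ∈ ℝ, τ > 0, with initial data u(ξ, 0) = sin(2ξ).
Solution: By characteristics (dξ/dτ = 2), u(ξ,τ) = f(ξ - 2τ) with f = u(·, 0).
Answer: u(ξ, τ) = sin(2ξ - 4τ)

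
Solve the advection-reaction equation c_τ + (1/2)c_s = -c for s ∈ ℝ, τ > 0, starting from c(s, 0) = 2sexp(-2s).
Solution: Substitute c = exp(-2s)u, i.e. u = exp(2s)c.
By the product rule, c_s = exp(-2s)(u_s - 2u), c_τ = exp(-2s)u_τ.
Substituting into the PDE and dividing by exp(-2s): u_τ + (1/2)(u_s - 2u) = -u.
The lower-order terms cancel, leaving the standard advection equation u_τ + (1/2)u_s = 0.
Initial data for u: u(s,0) = exp(2s)c(s,0) = 2s.
Solve for u:
  By method of characteristics (waves move right with speed 1/2):
  Along characteristics s - (1/2)τ = const, u is constant, so u(s,τ) = f(s - (1/2)τ) with f = u(·, 0).
Hence u(s,τ) = 2s - τ.
Transform back: c(s,τ) = exp(-2s)u(s,τ).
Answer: c(s, τ) = 2sexp(-2s) - τexp(-2s)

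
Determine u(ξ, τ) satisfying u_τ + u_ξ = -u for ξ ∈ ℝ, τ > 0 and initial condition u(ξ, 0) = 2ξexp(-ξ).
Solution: Substitute u = exp(-ξ)w, i.e. w = exp(ξ)u.
By the product rule, u_ξ = exp(-ξ)(w_ξ - w), u_τ = exp(-ξ)w_τ.
Substituting into the PDE and dividing by exp(-ξ): w_τ + (w_ξ - w) = -w.
The lower-order terms cancel, leaving the standard advection equation w_τ + w_ξ = 0.
Initial data for w: w(ξ,0) = exp(ξ)u(ξ,0) = 2ξ.
Solve for w:
  By method of characteristics (waves move right with speed 1):
  Along characteristics ξ - τ = const, w is constant, so w(ξ,τ) = f(ξ - τ) with f = w(·, 0).
Hence w(ξ,τ) = 2ξ - 2τ.
Transform back: u(ξ,τ) = exp(-ξ)w(ξ,τ).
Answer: u(ξ, τ) = 2ξexp(-ξ) - 2τexp(-ξ)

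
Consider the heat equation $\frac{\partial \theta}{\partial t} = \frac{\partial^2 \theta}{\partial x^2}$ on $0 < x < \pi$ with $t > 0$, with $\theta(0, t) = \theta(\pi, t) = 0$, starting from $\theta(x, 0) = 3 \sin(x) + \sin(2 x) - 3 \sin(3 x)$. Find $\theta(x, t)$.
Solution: Using separation of variables $\theta = X(x)G(t)$:
Eigenfunctions: $\sin(nx)$, $n = 1, 2, 3, \ldots$
General solution: $\theta(x, t) = \sum c_n \sin(nx) e^{-n^2 t}$
Matching $\theta(x,0) = 3 \sin(x) + \sin(2 x) - 3 \sin(3 x)$ term by term: $c_1=3, c_2=1, c_3=-3$.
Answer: $\theta(x, t) = 3 e^{-t} \sin(x) + e^{-4 t} \sin(2 x) - 3 e^{-9 t} \sin(3 x)$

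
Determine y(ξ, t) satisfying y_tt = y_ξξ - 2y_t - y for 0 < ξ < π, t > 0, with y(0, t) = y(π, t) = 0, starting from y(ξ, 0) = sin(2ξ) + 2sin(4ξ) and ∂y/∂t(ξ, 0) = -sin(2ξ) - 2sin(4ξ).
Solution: Substitute y = exp(-t)u.
Then y_t = exp(-t)(u_t - u), y_tt = exp(-t)(u_tt - 2u_t + u), y_ξξ = exp(-t)u_ξξ; substituting and dividing by exp(-t), the lower-order terms cancel: u_tt = u_ξξ (standard wave equation).
Data for u: u(ξ,0) = y(ξ,0) = sin(2ξ) + 2sin(4ξ); u_t(ξ,0) = y_t(ξ,0) + y(ξ,0) = 0. The boundary conditions carry over: u(0,t) = u(π,t) = 0.
Separating variables: u = Σ [A_n cos(ω_n t) + B_n sin(ω_n t)] sin(nξ), ω_n = n. From ICs: A_2=1, A_4=2.
So u(ξ,t) = sin(2ξ)cos(2t) + 2sin(4ξ)cos(4t), and y(ξ,t) = exp(-t)u(ξ,t).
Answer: y(ξ, t) = exp(-t)sin(2ξ)cos(2t) + 2exp(-t)sin(4ξ)cos(4t)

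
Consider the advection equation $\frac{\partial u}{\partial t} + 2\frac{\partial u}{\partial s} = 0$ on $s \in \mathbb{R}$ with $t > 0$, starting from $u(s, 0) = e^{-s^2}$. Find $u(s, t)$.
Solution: By method of characteristics (waves move right with speed 2):
Along characteristics $s - 2t =$ const, $u$ is constant, so $u(s,t) = f(s - 2t)$ with $f = u( \cdot , 0)$.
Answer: $u(s, t) = e^{-(s - 2 t)^2}$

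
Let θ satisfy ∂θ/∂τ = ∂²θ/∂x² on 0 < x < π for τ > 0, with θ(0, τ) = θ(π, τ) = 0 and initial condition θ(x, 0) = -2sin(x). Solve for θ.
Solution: Using separation of variables θ = X(x)G(τ):
Eigenfunctions: sin(nx), n = 1, 2, 3, ...
General solution: θ(x, τ) = Σ c_n sin(nx) exp(-n² τ)
Matching θ(x,0) = -2sin(x) term by term: c_1=-2.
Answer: θ(x, τ) = -2exp(-τ)sin(x)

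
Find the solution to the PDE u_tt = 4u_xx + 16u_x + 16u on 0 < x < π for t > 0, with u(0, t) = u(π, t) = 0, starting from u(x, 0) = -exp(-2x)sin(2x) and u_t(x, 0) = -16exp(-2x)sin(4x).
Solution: Substitute u = exp(-2x)w, i.e. w = exp(2x)u.
By the product rule, u_x = exp(-2x)(w_x - 2w), u_xx = exp(-2x)(w_xx - 4w_x + 4w), u_tt = exp(-2x)w_tt.
Substituting into the PDE and dividing by exp(-2x): w_tt = 4(w_xx - 4w_x + 4w) + 16(w_x - 2w) + 16w.
The lower-order terms cancel, leaving the standard wave equation w_tt = 4w_xx.
Initial data for w: w(x,0) = exp(2x)u(x,0) = -sin(2x); w_t(x,0) = exp(2x)u_t(x,0) = -16sin(4x). The boundary conditions carry over: w(0,t) = w(π,t) = 0.
Solve for w:
  Using separation of variables w = X(x)T(t):
  Eigenfunctions: sin(nx), n = 1, 2, 3, ...
  General solution: w(x, t) = Σ [A_n cos(2n t) + B_n sin(2n t)] sin(nx)
  From w(x,0) = -sin(2x): A_2=-1. From w_t(x,0) = -16sin(4x), using w_t(x,0) = Σ ω_n B_n sin(nx) with ω_n = 2n: B_4 = (-16)/8 = -2.
Hence w(x,t) = -2sin(8t)sin(4x) - sin(2x)cos(4t).
Transform back: u(x,t) = exp(-2x)w(x,t).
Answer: u(x, t) = -2exp(-2x)sin(8t)sin(4x) - exp(-2x)sin(2x)cos(4t)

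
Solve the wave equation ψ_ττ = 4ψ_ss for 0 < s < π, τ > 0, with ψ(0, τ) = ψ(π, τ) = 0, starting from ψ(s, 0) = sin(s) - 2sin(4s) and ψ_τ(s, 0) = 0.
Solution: Separating variables: ψ = Σ [A_n cos(ω_n τ) + B_n sin(ω_n τ)] sin(ns), ω_n = 2n. From ICs: A_1=1, A_4=-2.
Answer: ψ(s, τ) = sin(s)cos(2τ) - 2sin(4s)cos(8τ)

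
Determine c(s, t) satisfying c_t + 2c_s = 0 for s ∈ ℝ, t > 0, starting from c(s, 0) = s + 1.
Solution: By method of characteristics (waves move right with speed 2):
Along characteristics s - 2t = const, c is constant, so c(s,t) = f(s - 2t) with f = c(·, 0).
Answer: c(s, t) = s - 2t + 1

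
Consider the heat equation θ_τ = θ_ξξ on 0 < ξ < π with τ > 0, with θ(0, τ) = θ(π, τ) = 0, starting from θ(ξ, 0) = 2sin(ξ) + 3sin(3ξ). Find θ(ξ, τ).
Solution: Separating variables: θ = Σ c_n exp(-n²τ) sin(nξ). From θ(ξ,0) = 2sin(ξ) + 3sin(3ξ): c_1=2, c_3=3.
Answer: θ(ξ, τ) = 2exp(-τ)sin(ξ) + 3exp(-9τ)sin(3ξ)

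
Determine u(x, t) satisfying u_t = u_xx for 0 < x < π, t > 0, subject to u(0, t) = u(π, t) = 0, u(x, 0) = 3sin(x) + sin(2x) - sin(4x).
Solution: Using separation of variables u = X(x)T(t):
Eigenfunctions: sin(nx), n = 1, 2, 3, ...
General solution: u(x, t) = Σ c_n sin(nx) exp(-n² t)
Matching u(x,0) = 3sin(x) + sin(2x) - sin(4x) term by term: c_1=3, c_2=1, c_4=-1.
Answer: u(x, t) = 3exp(-t)sin(x) + exp(-4t)sin(2x) - exp(-16t)sin(4x)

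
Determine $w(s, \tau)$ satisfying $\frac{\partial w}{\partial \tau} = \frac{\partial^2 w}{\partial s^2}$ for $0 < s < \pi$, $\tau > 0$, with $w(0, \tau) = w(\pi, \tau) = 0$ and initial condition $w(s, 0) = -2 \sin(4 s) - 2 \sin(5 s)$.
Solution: Using separation of variables $w = X(s)T(\tau)$:
Eigenfunctions: $\sin(ns)$, $n = 1, 2, 3, \ldots$
General solution: $w(s, \tau) = \sum c_n \sin(ns) e^{-n^2 \tau}$
Matching $w(s,0) = -2 \sin(4 s) - 2 \sin(5 s)$ term by term: $c_4=-2, c_5=-2$.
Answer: $w(s, \tau) = -2 e^{-16 \tau} \sin(4 s) - 2 e^{-25 \tau} \sin(5 s)$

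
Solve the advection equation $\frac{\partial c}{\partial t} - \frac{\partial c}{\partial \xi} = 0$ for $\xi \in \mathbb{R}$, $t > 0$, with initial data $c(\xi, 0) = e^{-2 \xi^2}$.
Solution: By method of characteristics (waves move left with speed 1):
Along characteristics $\xi + t =$ const, $c$ is constant, so $c(\xi,t) = f(\xi + t)$ with $f = c( \cdot , 0)$.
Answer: $c(\xi, t) = e^{-2 (\xi + t)^2}$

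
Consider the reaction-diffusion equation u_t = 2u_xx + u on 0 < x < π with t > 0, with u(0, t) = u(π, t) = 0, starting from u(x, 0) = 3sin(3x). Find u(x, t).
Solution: Substitute u = exp(t)w.
Then u_t = exp(t)(w_t + w), u_xx = exp(t)w_xx; substituting and dividing by exp(t), the lower-order terms cancel: w_t = 2w_xx (standard heat equation).
Data for w: w(x,0) = u(x,0) = 3sin(3x). The boundary conditions carry over: w(0,t) = w(π,t) = 0.
Separating variables: w = Σ c_n exp(-2n²t) sin(nx). From w(x,0) = 3sin(3x): c_3=3.
So w(x,t) = 3exp(-18t)sin(3x), and u(x,t) = exp(t)w(x,t).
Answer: u(x, t) = 3exp(-17t)sin(3x)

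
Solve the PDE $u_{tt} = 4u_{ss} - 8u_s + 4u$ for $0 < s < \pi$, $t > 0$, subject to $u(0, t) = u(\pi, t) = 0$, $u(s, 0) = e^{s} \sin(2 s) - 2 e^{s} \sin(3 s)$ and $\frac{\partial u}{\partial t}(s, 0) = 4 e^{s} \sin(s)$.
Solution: Substitute $u = e^{s}w$, i.e. $w = e^{-s}u$.
By the product rule, $u_s = e^{s}(w_s + w)$, $u_{ss} = e^{s}(w_{ss} + 2w_s + w)$, $u_{tt} = e^{s}w_{tt}$.
Substituting into the PDE and dividing by $e^{s}$: $w_{tt} = 4(w_{ss} + 2w_s + w) - 8(w_s + w) + 4w$.
The lower-order terms cancel, leaving the standard wave equation $w_{tt} = 4w_{ss}$.
Initial data for $w$: $w(s,0) = e^{-s}u(s,0) = \sin(2 s) - 2 \sin(3 s)$; $w_t(s,0) = e^{-s}u_t(s,0) = 4 \sin(s)$. The boundary conditions carry over: $w(0,t) = w(\pi,t) = 0$.
Solve for $w$:
  Using separation of variables $w = X(s)T(t)$:
  Eigenfunctions: $\sin(ns)$, $n = 1, 2, 3, \ldots$
  General solution: $w(s, t) = \sum [A_n \cos(2n t) + B_n \sin(2n t)] \sin(ns)$
  From $w(s,0) = \sin(2 s) - 2 \sin(3 s)$: $A_2=1, A_3=-2$. From $w_t(s,0) = 4 \sin(s)$, using $w_t(s,0) = \sum \omega_n B_n \sin(ns)$ with $\omega_n = 2n$: $B_1 = 4/2 = 2$.
Hence $w(s,t) = 2 \sin(s) \sin(2 t) + \sin(2 s) \cos(4 t) - 2 \sin(3 s) \cos(6 t)$.
Transform back: $u(s,t) = e^{s}w(s,t)$.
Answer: $u(s, t) = 2 e^{s} \sin(s) \sin(2 t) + e^{s} \sin(2 s) \cos(4 t) - 2 e^{s} \sin(3 s) \cos(6 t)$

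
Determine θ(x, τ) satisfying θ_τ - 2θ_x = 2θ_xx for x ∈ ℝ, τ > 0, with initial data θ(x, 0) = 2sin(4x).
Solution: Change to a moving frame: let η = x + 2τ, σ = τ and write θ(x,τ) = u(η,σ).
By the chain rule θ_τ = u_σ + 2u_η, θ_x = u_η, θ_xx = u_ηη.
Then θ_τ - 2θ_x = u_σ: the advection term cancels and the PDE becomes the heat equation u_σ = 2u_ηη on η ∈ ℝ.
Initial data: u(η,0) = θ(η,0) = 2sin(4η).
On η ∈ ℝ each mode satisfies (sin(nη))″ = -n² sin(nη), so exp(-2n²σ) sin(nη) solves the heat equation; by superposition u(η,σ) = Σ c_n exp(-2n²σ) sin(nη).
Reading off the coefficients: c_4=2, so u(η,σ) = 2exp(-32σ)sin(4η).
Substituting back η = x + 2τ, σ = τ: θ(x,τ) = u(x + 2τ, τ).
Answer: θ(x, τ) = 2exp(-32τ)sin(4x + 8τ)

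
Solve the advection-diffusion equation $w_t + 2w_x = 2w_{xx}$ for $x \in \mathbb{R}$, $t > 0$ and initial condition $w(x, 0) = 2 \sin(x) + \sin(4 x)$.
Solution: Change to a moving frame: let $\eta = x - 2t$, $\sigma = t$ and write $w(x,t) = u(\eta,\sigma)$.
By the chain rule $w_t = u_{\sigma} - 2u_{\eta}$, $w_x = u_{\eta}$, $w_{xx} = u_{\eta\eta}$.
Then $w_t + 2w_x = u_{\sigma}$: the advection term cancels and the PDE becomes the heat equation $u_{\sigma} = 2u_{\eta\eta}$ on $\eta \in \mathbb{R}$.
Initial data: $u(\eta,0) = w(\eta,0) = 2 \sin(\eta) + \sin(4 \eta)$.
On $\eta \in \mathbb{R}$ each mode satisfies $(\sin(n\eta))'' = -n^2 \sin(n\eta)$, so $e^{-2n^2\sigma} \sin(n\eta)$ solves the heat equation; by superposition $u(\eta,\sigma) = \sum c_n e^{-2n^2\sigma} \sin(n\eta)$.
Reading off the coefficients: $c_1=2, c_4=1$, so $u(\eta,\sigma) = 2 e^{-2 \sigma} \sin(\eta) + e^{-32 \sigma} \sin(4 \eta)$.
Substituting back $\eta = x - 2t$, $\sigma = t$: $w(x,t) = u(x - 2t, t)$.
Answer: $w(x, t) = -2 e^{-2 t} \sin(2 t - x) -  e^{-32 t} \sin(8 t - 4 x)$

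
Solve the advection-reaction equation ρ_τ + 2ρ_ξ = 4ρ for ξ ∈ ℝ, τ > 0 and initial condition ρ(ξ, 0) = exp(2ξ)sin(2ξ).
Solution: Substitute ρ = exp(2ξ)u, i.e. u = exp(-2ξ)ρ.
By the product rule, ρ_ξ = exp(2ξ)(u_ξ + 2u), ρ_τ = exp(2ξ)u_τ.
Substituting into the PDE and dividing by exp(2ξ): u_τ + 2(u_ξ + 2u) = 4u.
The lower-order terms cancel, leaving the standard advection equation u_τ + 2u_ξ = 0.
Initial data for u: u(ξ,0) = exp(-2ξ)ρ(ξ,0) = sin(2ξ).
Solve for u:
  By method of characteristics (waves move right with speed 2):
  Along characteristics ξ - 2τ = const, u is constant, so u(ξ,τ) = f(ξ - 2τ) with f = u(·, 0).
Hence u(ξ,τ) = sin(2ξ - 4τ).
Transform back: ρ(ξ,τ) = exp(2ξ)u(ξ,τ).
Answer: ρ(ξ, τ) = exp(2ξ)sin(2ξ - 4τ)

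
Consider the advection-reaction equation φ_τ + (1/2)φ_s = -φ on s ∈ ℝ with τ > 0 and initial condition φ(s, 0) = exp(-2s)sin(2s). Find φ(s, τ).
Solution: Substitute φ = exp(-2s)u.
Then φ_s = exp(-2s)(u_s - 2u), φ_τ = exp(-2s)u_τ; substituting and dividing by exp(-2s), the lower-order terms cancel: u_τ + (1/2)u_s = 0 (standard advection equation).
Data for u: u(s,0) = exp(2s)φ(s,0) = sin(2s).
By characteristics (ds/dτ = 1/2), u(s,τ) = f(s - (1/2)τ) with f = u(·, 0).
So u(s,τ) = sin(2s - τ), and φ(s,τ) = exp(-2s)u(s,τ).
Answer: φ(s, τ) = exp(-2s)sin(2s - τ)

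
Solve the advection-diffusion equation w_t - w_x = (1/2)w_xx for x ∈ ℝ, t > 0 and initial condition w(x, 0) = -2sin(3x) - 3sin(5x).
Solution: Change to a moving frame: let η = x + t, σ = t and write w(x,t) = u(η,σ).
By the chain rule w_t = u_σ + u_η, w_x = u_η, w_xx = u_ηη.
Then w_t - w_x = u_σ: the advection term cancels and the PDE becomes the heat equation u_σ = (1/2)u_ηη on η ∈ ℝ.
Initial data: u(η,0) = w(η,0) = -2sin(3η) - 3sin(5η).
On η ∈ ℝ each mode satisfies (sin(nη))″ = -n² sin(nη), so exp(-n²σ/2) sin(nη) solves the heat equation; by superposition u(η,σ) = Σ c_n exp(-n²σ/2) sin(nη).
Reading off the coefficients: c_3=-2, c_5=-3, so u(η,σ) = -2exp(-9σ/2)sin(3η) - 3exp(-25σ/2)sin(5η).
Substituting back η = x + t, σ = t: w(x,t) = u(x + t, t).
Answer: w(x, t) = -2exp(-9t/2)sin(3t + 3x) - 3exp(-25t/2)sin(5t + 5x)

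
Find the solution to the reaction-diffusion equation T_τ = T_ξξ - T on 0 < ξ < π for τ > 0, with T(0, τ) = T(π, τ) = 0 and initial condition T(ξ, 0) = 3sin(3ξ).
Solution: Substitute T = exp(-τ)u, i.e. u = exp(τ)T.
By the product rule, T_τ = exp(-τ)(u_τ - u), T_ξξ = exp(-τ)u_ξξ.
Substituting into the PDE and dividing by exp(-τ): u_τ - u = u_ξξ - u.
The lower-order terms cancel, leaving the standard heat equation u_τ = u_ξξ.
Initial data for u: u(ξ,0) = T(ξ,0) = 3sin(3ξ). The boundary conditions carry over: u(0,τ) = u(π,τ) = 0.
Solve for u:
  Using separation of variables u = X(ξ)G(τ):
  Eigenfunctions: sin(nξ), n = 1, 2, 3, ...
  General solution: u(ξ, τ) = Σ c_n sin(nξ) exp(-n² τ)
  Matching u(ξ,0) = 3sin(3ξ) term by term: c_3=3.
Hence u(ξ,τ) = 3exp(-9τ)sin(3ξ).
Transform back: T(ξ,τ) = exp(-τ)u(ξ,τ).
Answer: T(ξ, τ) = 3exp(-10τ)sin(3ξ)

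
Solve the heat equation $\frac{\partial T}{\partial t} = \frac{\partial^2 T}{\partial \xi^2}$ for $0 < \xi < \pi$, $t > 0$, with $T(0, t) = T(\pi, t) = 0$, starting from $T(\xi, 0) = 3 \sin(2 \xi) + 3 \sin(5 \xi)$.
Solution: Separating variables: $T = \sum c_n e^{-n^2t} \sin(n\xi)$. From $T(\xi,0) = 3 \sin(2 \xi) + 3 \sin(5 \xi)$: $c_2=3, c_5=3$.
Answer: $T(\xi, t) = 3 e^{-4 t} \sin(2 \xi) + 3 e^{-25 t} \sin(5 \xi)$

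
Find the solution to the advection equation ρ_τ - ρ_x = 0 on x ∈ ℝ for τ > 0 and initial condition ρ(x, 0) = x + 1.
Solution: By characteristics (dx/dτ = -1), ρ(x,τ) = f(x + τ) with f = ρ(·, 0).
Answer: ρ(x, τ) = x + τ + 1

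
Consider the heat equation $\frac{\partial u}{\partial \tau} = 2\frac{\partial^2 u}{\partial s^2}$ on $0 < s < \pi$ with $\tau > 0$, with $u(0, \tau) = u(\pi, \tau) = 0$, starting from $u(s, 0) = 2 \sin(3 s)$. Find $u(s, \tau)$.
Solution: Using separation of variables $u = X(s)T(\tau)$:
Eigenfunctions: $\sin(ns)$, $n = 1, 2, 3, \ldots$
General solution: $u(s, \tau) = \sum c_n \sin(ns) e^{-2n^2 \tau}$
Matching $u(s,0) = 2 \sin(3 s)$ term by term: $c_3=2$.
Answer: $u(s, \tau) = 2 e^{-18 \tau} \sin(3 s)$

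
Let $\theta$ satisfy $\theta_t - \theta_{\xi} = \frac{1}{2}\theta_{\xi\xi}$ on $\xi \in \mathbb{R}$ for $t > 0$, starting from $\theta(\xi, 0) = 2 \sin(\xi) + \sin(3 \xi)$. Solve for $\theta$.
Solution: Moving frame: $\eta = \xi + t$, $\sigma = t$, $\theta = u(\eta,\sigma)$, so $\theta_t = u_{\sigma} + u_{\eta}$ and $\theta_{\xi\xi} = u_{\eta\eta}$.
Hence $\theta_t - \theta_{\xi} = u_{\sigma}$ and the PDE becomes the heat equation $u_{\sigma} = \frac{1}{2}u_{\eta\eta}$ on $\eta \in \mathbb{R}$.
Initial data: $u(\eta,0) = \theta(\eta,0) = 2 \sin(\eta) + \sin(3 \eta)$. Each mode $\sin(n\eta)$ decays as $e^{-n^2\sigma/2}$ on $\mathbb{R}$, so $u(\eta,\sigma) = \sum c_n e^{-n^2\sigma/2} \sin(n\eta)$ with $c_1=2, c_3=1$: $u(\eta,\sigma) = 2 e^{-\sigma/2} \sin(\eta) + e^{-9 \sigma/2} \sin(3 \eta)$.
Substituting back: $\theta(\xi,t) = u(\xi + t, t)$.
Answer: $\theta(\xi, t) = 2 e^{-t/2} \sin(\xi + t) + e^{-9 t/2} \sin(3 \xi + 3 t)$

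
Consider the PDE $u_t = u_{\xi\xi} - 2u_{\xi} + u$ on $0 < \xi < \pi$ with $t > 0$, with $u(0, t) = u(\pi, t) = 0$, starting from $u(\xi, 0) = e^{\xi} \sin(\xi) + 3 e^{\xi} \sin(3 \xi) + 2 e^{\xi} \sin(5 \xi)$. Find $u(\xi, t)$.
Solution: Substitute $u = e^{\xi}w$, i.e. $w = e^{-\xi}u$.
By the product rule, $u_{\xi} = e^{\xi}(w_{\xi} + w)$, $u_{\xi\xi} = e^{\xi}(w_{\xi\xi} + 2w_{\xi} + w)$, $u_t = e^{\xi}w_t$.
Substituting into the PDE and dividing by $e^{\xi}$: $w_t = (w_{\xi\xi} + 2w_{\xi} + w) - 2(w_{\xi} + w) + w$.
The lower-order terms cancel, leaving the standard heat equation $w_t = w_{\xi\xi}$.
Initial data for $w$: $w(\xi,0) = e^{-\xi}u(\xi,0) = \sin(\xi) + 3 \sin(3 \xi) + 2 \sin(5 \xi)$. The boundary conditions carry over: $w(0,t) = w(\pi,t) = 0$.
Solve for $w$:
  Using separation of variables $w = X(\xi)T(t)$:
  Eigenfunctions: $\sin(n\xi)$, $n = 1, 2, 3, \ldots$
  General solution: $w(\xi, t) = \sum c_n \sin(n\xi) e^{-n^2 t}$
  Matching $w(\xi,0) = \sin(\xi) + 3 \sin(3 \xi) + 2 \sin(5 \xi)$ term by term: $c_1=1, c_3=3, c_5=2$.
Hence $w(\xi,t) = e^{-t} \sin(\xi) + 3 e^{-9 t} \sin(3 \xi) + 2 e^{-25 t} \sin(5 \xi)$.
Transform back: $u(\xi,t) = e^{\xi}w(\xi,t)$.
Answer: $u(\xi, t) = e^{\xi} e^{-t} \sin(\xi) + 3 e^{\xi} e^{-9 t} \sin(3 \xi) + 2 e^{\xi} e^{-25 t} \sin(5 \xi)$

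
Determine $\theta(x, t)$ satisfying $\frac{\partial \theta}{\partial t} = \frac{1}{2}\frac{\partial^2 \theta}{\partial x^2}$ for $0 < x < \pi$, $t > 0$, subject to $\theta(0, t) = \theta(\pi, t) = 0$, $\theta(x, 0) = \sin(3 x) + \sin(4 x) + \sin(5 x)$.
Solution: Separating variables: $\theta = \sum c_n e^{-n^2t/2} \sin(nx)$. From $\theta(x,0) = \sin(3 x) + \sin(4 x) + \sin(5 x)$: $c_3=1, c_4=1, c_5=1$.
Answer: $\theta(x, t) = e^{-8 t} \sin(4 x) + e^{-9 t/2} \sin(3 x) + e^{-25 t/2} \sin(5 x)$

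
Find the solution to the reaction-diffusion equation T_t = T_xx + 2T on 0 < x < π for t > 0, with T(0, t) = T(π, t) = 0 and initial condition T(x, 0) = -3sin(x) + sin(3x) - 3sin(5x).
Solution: Substitute T = exp(2t)u, i.e. u = exp(-2t)T.
By the product rule, T_t = exp(2t)(u_t + 2u), T_xx = exp(2t)u_xx.
Substituting into the PDE and dividing by exp(2t): u_t + 2u = u_xx + 2u.
The lower-order terms cancel, leaving the standard heat equation u_t = u_xx.
Initial data for u: u(x,0) = T(x,0) = -3sin(x) + sin(3x) - 3sin(5x). The boundary conditions carry over: u(0,t) = u(π,t) = 0.
Solve for u:
  Using separation of variables u = X(x)G(t):
  Eigenfunctions: sin(nx), n = 1, 2, 3, ...
  General solution: u(x, t) = Σ c_n sin(nx) exp(-n² t)
  Matching u(x,0) = -3sin(x) + sin(3x) - 3sin(5x) term by term: c_1=-3, c_3=1, c_5=-3.
Hence u(x,t) = -3exp(-t)sin(x) + exp(-9t)sin(3x) - 3exp(-25t)sin(5x).
Transform back: T(x,t) = exp(2t)u(x,t).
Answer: T(x, t) = -3exp(t)sin(x) + exp(-7t)sin(3x) - 3exp(-23t)sin(5x)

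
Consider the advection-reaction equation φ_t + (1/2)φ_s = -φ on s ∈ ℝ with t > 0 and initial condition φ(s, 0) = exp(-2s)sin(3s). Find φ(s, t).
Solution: Substitute φ = exp(-2s)u.
Then φ_s = exp(-2s)(u_s - 2u), φ_t = exp(-2s)u_t; substituting and dividing by exp(-2s), the lower-order terms cancel: u_t + (1/2)u_s = 0 (standard advection equation).
Data for u: u(s,0) = exp(2s)φ(s,0) = sin(3s).
By characteristics (ds/dt = 1/2), u(s,t) = f(s - (1/2)t) with f = u(·, 0).
So u(s,t) = sin(3s - 3t/2), and φ(s,t) = exp(-2s)u(s,t).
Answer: φ(s, t) = exp(-2s)sin(3s - 3t/2)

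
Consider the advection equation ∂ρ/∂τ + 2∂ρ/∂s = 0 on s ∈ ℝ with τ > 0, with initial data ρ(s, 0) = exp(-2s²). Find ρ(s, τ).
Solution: By characteristics (ds/dτ = 2), ρ(s,τ) = f(s - 2τ) with f = ρ(·, 0).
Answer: ρ(s, τ) = exp(-2(s - 2τ)²)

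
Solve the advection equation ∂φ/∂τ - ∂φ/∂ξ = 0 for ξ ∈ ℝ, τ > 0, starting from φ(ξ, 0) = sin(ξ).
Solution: By characteristics (dξ/dτ = -1), φ(ξ,τ) = f(ξ + τ) with f = φ(·, 0).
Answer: φ(ξ, τ) = sin(ξ + τ)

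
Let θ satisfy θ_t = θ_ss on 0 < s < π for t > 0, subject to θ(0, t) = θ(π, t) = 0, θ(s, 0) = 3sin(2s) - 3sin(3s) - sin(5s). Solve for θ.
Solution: Separating variables: θ = Σ c_n exp(-n²t) sin(ns). From θ(s,0) = 3sin(2s) - 3sin(3s) - sin(5s): c_2=3, c_3=-3, c_5=-1.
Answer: θ(s, t) = 3exp(-4t)sin(2s) - 3exp(-9t)sin(3s) - exp(-25t)sin(5s)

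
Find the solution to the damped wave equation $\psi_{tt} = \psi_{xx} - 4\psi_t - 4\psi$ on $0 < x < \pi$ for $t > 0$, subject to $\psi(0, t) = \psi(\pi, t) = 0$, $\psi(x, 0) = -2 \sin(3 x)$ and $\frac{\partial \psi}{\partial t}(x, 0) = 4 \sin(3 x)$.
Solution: Substitute $\psi = e^{-2t}u$.
Then $\psi_t = e^{-2t}(u_t - 2u)$, $\psi_{tt} = e^{-2t}(u_{tt} - 4u_t + 4u)$, $\psi_{xx} = e^{-2t}u_{xx}$; substituting and dividing by $e^{-2t}$, the lower-order terms cancel: $u_{tt} = u_{xx}$ (standard wave equation).
Data for $u$: $u(x,0) = \psi(x,0) = -2 \sin(3 x)$; $u_t(x,0) = \psi_t(x,0) + 2\psi(x,0) = 0$. The boundary conditions carry over: $u(0,t) = u(\pi,t) = 0$.
Separating variables: $u = \sum [A_n \cos(\omega_n t) + B_n \sin(\omega_n t)] \sin(nx)$, $\omega_n = n$. From ICs: $A_3=-2$.
So $u(x,t) = -2 \sin(3 x) \cos(3 t)$, and $\psi(x,t) = e^{-2t}u(x,t)$.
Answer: $\psi(x, t) = -2 e^{-2 t} \sin(3 x) \cos(3 t)$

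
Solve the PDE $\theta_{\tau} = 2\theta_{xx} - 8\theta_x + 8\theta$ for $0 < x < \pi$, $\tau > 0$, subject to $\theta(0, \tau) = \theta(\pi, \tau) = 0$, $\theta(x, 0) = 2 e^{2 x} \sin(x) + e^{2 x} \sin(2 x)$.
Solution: Substitute $\theta = e^{2x}u$.
Then $\theta_x = e^{2x}(u_x + 2u)$, $\theta_{xx} = e^{2x}(u_{xx} + 4u_x + 4u)$, $\theta_{\tau} = e^{2x}u_{\tau}$; substituting and dividing by $e^{2x}$, the lower-order terms cancel: $u_{\tau} = 2u_{xx}$ (standard heat equation).
Data for $u$: $u(x,0) = e^{-2x}\theta(x,0) = 2 \sin(x) + \sin(2 x)$. The boundary conditions carry over: $u(0,\tau) = u(\pi,\tau) = 0$.
Separating variables: $u = \sum c_n e^{-2n^2\tau} \sin(nx)$. From $u(x,0) = 2 \sin(x) + \sin(2 x)$: $c_1=2, c_2=1$.
So $u(x,\tau) = 2 e^{-2 \tau} \sin(x) + e^{-8 \tau} \sin(2 x)$, and $\theta(x,\tau) = e^{2x}u(x,\tau)$.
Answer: $\theta(x, \tau) = 2 e^{-2 \tau} e^{2 x} \sin(x) + e^{-8 \tau} e^{2 x} \sin(2 x)$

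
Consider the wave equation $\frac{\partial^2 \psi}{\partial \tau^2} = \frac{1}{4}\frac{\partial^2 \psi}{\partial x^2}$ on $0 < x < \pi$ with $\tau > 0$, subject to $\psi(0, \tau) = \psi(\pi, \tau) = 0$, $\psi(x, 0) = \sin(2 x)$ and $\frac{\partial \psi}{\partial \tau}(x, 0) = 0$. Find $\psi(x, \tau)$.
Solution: Separating variables: $\psi = \sum [A_n \cos(\omega_n \tau) + B_n \sin(\omega_n \tau)] \sin(nx)$, $\omega_n = n/2$. From ICs: $A_2=1$.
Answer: $\psi(x, \tau) = \sin(2 x) \cos(\tau)$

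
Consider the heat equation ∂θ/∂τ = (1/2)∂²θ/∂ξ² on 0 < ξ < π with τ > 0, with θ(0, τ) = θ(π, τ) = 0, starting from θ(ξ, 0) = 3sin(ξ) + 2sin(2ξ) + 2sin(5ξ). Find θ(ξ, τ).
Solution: Separating variables: θ = Σ c_n exp(-n²τ/2) sin(nξ). From θ(ξ,0) = 3sin(ξ) + 2sin(2ξ) + 2sin(5ξ): c_1=3, c_2=2, c_5=2.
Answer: θ(ξ, τ) = 2exp(-2τ)sin(2ξ) + 3exp(-τ/2)sin(ξ) + 2exp(-25τ/2)sin(5ξ)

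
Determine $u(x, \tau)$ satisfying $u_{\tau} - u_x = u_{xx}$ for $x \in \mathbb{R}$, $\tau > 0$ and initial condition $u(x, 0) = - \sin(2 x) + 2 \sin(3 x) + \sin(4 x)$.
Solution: Change to a moving frame: let $\eta = x + \tau$, $\sigma = \tau$ and write $u(x,\tau) = w(\eta,\sigma)$.
By the chain rule $u_{\tau} = w_{\sigma} + w_{\eta}$, $u_x = w_{\eta}$, $u_{xx} = w_{\eta\eta}$.
Then $u_{\tau} - u_x = w_{\sigma}$: the advection term cancels and the PDE becomes the heat equation $w_{\sigma} = w_{\eta\eta}$ on $\eta \in \mathbb{R}$.
Initial data: $w(\eta,0) = u(\eta,0) = - \sin(2 \eta) + 2 \sin(3 \eta) + \sin(4 \eta)$.
On $\eta \in \mathbb{R}$ each mode satisfies $(\sin(n\eta))'' = -n^2 \sin(n\eta)$, so $e^{-n^2\sigma} \sin(n\eta)$ solves the heat equation; by superposition $w(\eta,\sigma) = \sum c_n e^{-n^2\sigma} \sin(n\eta)$.
Reading off the coefficients: $c_2=-1, c_3=2, c_4=1$, so $w(\eta,\sigma) = - e^{-4 \sigma} \sin(2 \eta) + 2 e^{-9 \sigma} \sin(3 \eta) + e^{-16 \sigma} \sin(4 \eta)$.
Substituting back $\eta = x + \tau$, $\sigma = \tau$: $u(x,\tau) = w(x + \tau, \tau)$.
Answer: $u(x, \tau) = - e^{-4 \tau} \sin(2 \tau + 2 x) + 2 e^{-9 \tau} \sin(3 \tau + 3 x) + e^{-16 \tau} \sin(4 \tau + 4 x)$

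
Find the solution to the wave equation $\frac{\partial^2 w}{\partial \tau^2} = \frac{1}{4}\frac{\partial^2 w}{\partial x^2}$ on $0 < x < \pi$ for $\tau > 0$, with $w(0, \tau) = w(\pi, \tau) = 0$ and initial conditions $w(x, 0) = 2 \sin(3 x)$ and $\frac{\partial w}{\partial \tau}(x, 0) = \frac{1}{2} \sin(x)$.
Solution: Using separation of variables $w = X(x)T(\tau)$:
Eigenfunctions: $\sin(nx)$, $n = 1, 2, 3, \ldots$
General solution: $w(x, \tau) = \sum [A_n \cos(n \tau/2) + B_n \sin(n \tau/2)] \sin(nx)$
From $w(x,0) = 2 \sin(3 x)$: $A_3=2$. From $w_{\tau}(x,0) = \frac{1}{2} \sin(x)$, using $w_{\tau}(x,0) = \sum \omega_n B_n \sin(nx)$ with $\omega_n = n/2$: $B_1 = (1/2)/(1/2) = 1$.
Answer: $w(x, \tau) = \sin(\tau/2) \sin(x) + 2 \sin(3 x) \cos(3 \tau/2)$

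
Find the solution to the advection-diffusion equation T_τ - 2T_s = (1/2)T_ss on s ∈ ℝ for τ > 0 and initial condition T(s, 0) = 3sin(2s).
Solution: Change to a moving frame: let η = s + 2τ, σ = τ and write T(s,τ) = u(η,σ).
By the chain rule T_τ = u_σ + 2u_η, T_s = u_η, T_ss = u_ηη.
Then T_τ - 2T_s = u_σ: the advection term cancels and the PDE becomes the heat equation u_σ = (1/2)u_ηη on η ∈ ℝ.
Initial data: u(η,0) = T(η,0) = 3sin(2η).
On η ∈ ℝ each mode satisfies (sin(nη))″ = -n² sin(nη), so exp(-n²σ/2) sin(nη) solves the heat equation; by superposition u(η,σ) = Σ c_n exp(-n²σ/2) sin(nη).
Reading off the coefficients: c_2=3, so u(η,σ) = 3exp(-2σ)sin(2η).
Substituting back η = s + 2τ, σ = τ: T(s,τ) = u(s + 2τ, τ).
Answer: T(s, τ) = 3exp(-2τ)sin(2s + 4τ)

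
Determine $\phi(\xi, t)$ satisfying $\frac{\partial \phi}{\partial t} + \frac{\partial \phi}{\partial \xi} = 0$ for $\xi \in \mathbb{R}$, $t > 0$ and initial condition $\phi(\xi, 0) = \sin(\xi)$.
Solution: By method of characteristics (waves move right with speed 1):
Along characteristics $\xi - t =$ const, $\phi$ is constant, so $\phi(\xi,t) = f(\xi - t)$ with $f = \phi( \cdot , 0)$.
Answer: $\phi(\xi, t) = \sin(\xi - t)$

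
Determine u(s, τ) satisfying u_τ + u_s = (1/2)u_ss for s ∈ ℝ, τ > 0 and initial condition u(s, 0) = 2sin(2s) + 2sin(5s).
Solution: Moving frame: η = s - τ, σ = τ, u = w(η,σ), so u_τ = w_σ - w_η and u_ss = w_ηη.
Hence u_τ + u_s = w_σ and the PDE becomes the heat equation w_σ = (1/2)w_ηη on η ∈ ℝ.
Initial data: w(η,0) = u(η,0) = 2sin(2η) + 2sin(5η). Each mode sin(nη) decays as exp(-n²σ/2) on ℝ, so w(η,σ) = Σ c_n exp(-n²σ/2) sin(nη) with c_2=2, c_5=2: w(η,σ) = 2exp(-2σ)sin(2η) + 2exp(-25σ/2)sin(5η).
Substituting back: u(s,τ) = w(s - τ, τ).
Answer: u(s, τ) = 2exp(-2τ)sin(2s - 2τ) + 2exp(-25τ/2)sin(5s - 5τ)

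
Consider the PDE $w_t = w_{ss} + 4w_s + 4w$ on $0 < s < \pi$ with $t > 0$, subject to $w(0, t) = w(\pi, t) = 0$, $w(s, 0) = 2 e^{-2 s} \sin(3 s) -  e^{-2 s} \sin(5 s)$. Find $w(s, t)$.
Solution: Substitute $w = e^{-2s}u$, i.e. $u = e^{2s}w$.
By the product rule, $w_s = e^{-2s}(u_s - 2u)$, $w_{ss} = e^{-2s}(u_{ss} - 4u_s + 4u)$, $w_t = e^{-2s}u_t$.
Substituting into the PDE and dividing by $e^{-2s}$: $u_t = (u_{ss} - 4u_s + 4u) + 4(u_s - 2u) + 4u$.
The lower-order terms cancel, leaving the standard heat equation $u_t = u_{ss}$.
Initial data for $u$: $u(s,0) = e^{2s}w(s,0) = 2 \sin(3 s) - \sin(5 s)$. The boundary conditions carry over: $u(0,t) = u(\pi,t) = 0$.
Solve for $u$:
  Using separation of variables $u = X(s)T(t)$:
  Eigenfunctions: $\sin(ns)$, $n = 1, 2, 3, \ldots$
  General solution: $u(s, t) = \sum c_n \sin(ns) e^{-n^2 t}$
  Matching $u(s,0) = 2 \sin(3 s) - \sin(5 s)$ term by term: $c_3=2, c_5=-1$.
Hence $u(s,t) = 2 e^{-9 t} \sin(3 s) - e^{-25 t} \sin(5 s)$.
Transform back: $w(s,t) = e^{-2s}u(s,t)$.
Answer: $w(s, t) = 2 e^{-2 s} e^{-9 t} \sin(3 s) -  e^{-2 s} e^{-25 t} \sin(5 s)$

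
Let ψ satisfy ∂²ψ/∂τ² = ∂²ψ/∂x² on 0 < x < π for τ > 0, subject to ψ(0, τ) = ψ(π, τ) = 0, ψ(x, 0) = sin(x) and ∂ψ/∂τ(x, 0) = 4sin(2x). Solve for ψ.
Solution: Separating variables: ψ = Σ [A_n cos(ω_n τ) + B_n sin(ω_n τ)] sin(nx), ω_n = n. From ICs (B_n = velocity coefficient / ω_n): A_1=1, B_2=2.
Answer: ψ(x, τ) = sin(x)cos(τ) + 2sin(2x)sin(2τ)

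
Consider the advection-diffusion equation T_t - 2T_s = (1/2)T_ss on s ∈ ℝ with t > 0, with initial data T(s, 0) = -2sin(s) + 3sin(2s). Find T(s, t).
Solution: Change to a moving frame: let η = s + 2t, σ = t and write T(s,t) = u(η,σ).
By the chain rule T_t = u_σ + 2u_η, T_s = u_η, T_ss = u_ηη.
Then T_t - 2T_s = u_σ: the advection term cancels and the PDE becomes the heat equation u_σ = (1/2)u_ηη on η ∈ ℝ.
Initial data: u(η,0) = T(η,0) = -2sin(η) + 3sin(2η).
On η ∈ ℝ each mode satisfies (sin(nη))″ = -n² sin(nη), so exp(-n²σ/2) sin(nη) solves the heat equation; by superposition u(η,σ) = Σ c_n exp(-n²σ/2) sin(nη).
Reading off the coefficients: c_1=-2, c_2=3, so u(η,σ) = 3exp(-2σ)sin(2η) - 2exp(-σ/2)sin(η).
Substituting back η = s + 2t, σ = t: T(s,t) = u(s + 2t, t).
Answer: T(s, t) = 3exp(-2t)sin(2s + 4t) - 2exp(-t/2)sin(s + 2t)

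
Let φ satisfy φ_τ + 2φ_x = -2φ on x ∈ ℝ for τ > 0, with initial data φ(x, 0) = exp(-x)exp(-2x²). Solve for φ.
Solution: Substitute φ = exp(-x)u.
Then φ_x = exp(-x)(u_x - u), φ_τ = exp(-x)u_τ; substituting and dividing by exp(-x), the lower-order terms cancel: u_τ + 2u_x = 0 (standard advection equation).
Data for u: u(x,0) = exp(x)φ(x,0) = exp(-2x²).
By characteristics (dx/dτ = 2), u(x,τ) = f(x - 2τ) with f = u(·, 0).
So u(x,τ) = exp(-2(x - 2τ)²), and φ(x,τ) = exp(-x)u(x,τ).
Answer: φ(x, τ) = exp(-x)exp(-2(x - 2τ)²)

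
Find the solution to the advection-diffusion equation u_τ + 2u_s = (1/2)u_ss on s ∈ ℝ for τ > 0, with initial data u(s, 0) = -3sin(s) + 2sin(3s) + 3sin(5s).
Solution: Moving frame: η = s - 2τ, σ = τ, u = w(η,σ), so u_τ = w_σ - 2w_η and u_ss = w_ηη.
Hence u_τ + 2u_s = w_σ and the PDE becomes the heat equation w_σ = (1/2)w_ηη on η ∈ ℝ.
Initial data: w(η,0) = u(η,0) = -3sin(η) + 2sin(3η) + 3sin(5η). Each mode sin(nη) decays as exp(-n²σ/2) on ℝ, so w(η,σ) = Σ c_n exp(-n²σ/2) sin(nη) with c_1=-3, c_3=2, c_5=3: w(η,σ) = -3exp(-σ/2)sin(η) + 2exp(-9σ/2)sin(3η) + 3exp(-25σ/2)sin(5η).
Substituting back: u(s,τ) = w(s - 2τ, τ).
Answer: u(s, τ) = -3exp(-τ/2)sin(s - 2τ) + 2exp(-9τ/2)sin(3s - 6τ) + 3exp(-25τ/2)sin(5s - 10τ)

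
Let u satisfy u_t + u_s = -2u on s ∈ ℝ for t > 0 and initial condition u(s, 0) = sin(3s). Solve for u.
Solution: Substitute u = exp(-2t)w, i.e. w = exp(2t)u.
By the product rule, u_t = exp(-2t)(w_t - 2w), u_s = exp(-2t)w_s.
Substituting into the PDE and dividing by exp(-2t): w_t - 2w + w_s = -2w.
The lower-order terms cancel, leaving the standard advection equation w_t + w_s = 0.
Initial data for w: w(s,0) = u(s,0) = sin(3s).
Solve for w:
  By method of characteristics (waves move right with speed 1):
  Along characteristics s - t = const, w is constant, so w(s,t) = f(s - t) with f = w(·, 0).
Hence w(s,t) = sin(3s - 3t).
Transform back: u(s,t) = exp(-2t)w(s,t).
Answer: u(s, t) = exp(-2t)sin(3s - 3t)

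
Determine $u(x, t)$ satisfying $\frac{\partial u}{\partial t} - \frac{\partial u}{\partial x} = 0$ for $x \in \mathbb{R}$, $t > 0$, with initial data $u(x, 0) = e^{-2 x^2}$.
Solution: By method of characteristics (waves move left with speed 1):
Along characteristics $x + t =$ const, $u$ is constant, so $u(x,t) = f(x + t)$ with $f = u( \cdot , 0)$.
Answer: $u(x, t) = e^{-2 (t + x)^2}$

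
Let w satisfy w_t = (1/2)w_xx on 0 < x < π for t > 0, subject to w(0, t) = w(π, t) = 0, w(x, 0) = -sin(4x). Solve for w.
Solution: Using separation of variables w = X(x)T(t):
Eigenfunctions: sin(nx), n = 1, 2, 3, ...
General solution: w(x, t) = Σ c_n sin(nx) exp(-n² t/2)
Matching w(x,0) = -sin(4x) term by term: c_4=-1.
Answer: w(x, t) = -exp(-8t)sin(4x)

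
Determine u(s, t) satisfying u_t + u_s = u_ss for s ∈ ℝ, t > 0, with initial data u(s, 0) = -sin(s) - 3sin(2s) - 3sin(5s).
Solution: Moving frame: η = s - t, σ = t, u = w(η,σ), so u_t = w_σ - w_η and u_ss = w_ηη.
Hence u_t + u_s = w_σ and the PDE becomes the heat equation w_σ = w_ηη on η ∈ ℝ.
Initial data: w(η,0) = u(η,0) = -sin(η) - 3sin(2η) - 3sin(5η). Each mode sin(nη) decays as exp(-n²σ) on ℝ, so w(η,σ) = Σ c_n exp(-n²σ) sin(nη) with c_1=-1, c_2=-3, c_5=-3: w(η,σ) = -exp(-σ)sin(η) - 3exp(-4σ)sin(2η) - 3exp(-25σ)sin(5η).
Substituting back: u(s,t) = w(s - t, t).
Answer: u(s, t) = -exp(-t)sin(s - t) - 3exp(-4t)sin(2s - 2t) - 3exp(-25t)sin(5s - 5t)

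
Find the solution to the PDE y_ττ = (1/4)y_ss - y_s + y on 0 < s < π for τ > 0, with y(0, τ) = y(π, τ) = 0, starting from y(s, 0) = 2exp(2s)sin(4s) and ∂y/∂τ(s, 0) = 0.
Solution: Substitute y = exp(2s)u, i.e. u = exp(-2s)y.
By the product rule, y_s = exp(2s)(u_s + 2u), y_ss = exp(2s)(u_ss + 4u_s + 4u), y_ττ = exp(2s)u_ττ.
Substituting into the PDE and dividing by exp(2s): u_ττ = (1/4)(u_ss + 4u_s + 4u) - (u_s + 2u) + u.
The lower-order terms cancel, leaving the standard wave equation u_ττ = (1/4)u_ss.
Initial data for u: u(s,0) = exp(-2s)y(s,0) = 2sin(4s); u_τ(s,0) = exp(-2s)y_τ(s,0) = 0. The boundary conditions carry over: u(0,τ) = u(π,τ) = 0.
Solve for u:
  Using separation of variables u = X(s)T(τ):
  Eigenfunctions: sin(ns), n = 1, 2, 3, ...
  General solution: u(s, τ) = Σ [A_n cos(n τ/2) + B_n sin(n τ/2)] sin(ns)
  From u(s,0) = 2sin(4s): A_4=2. From u_τ(s,0) = 0: all B_n = 0.
Hence u(s,τ) = 2sin(4s)cos(2τ).
Transform back: y(s,τ) = exp(2s)u(s,τ).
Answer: y(s, τ) = 2exp(2s)sin(4s)cos(2τ)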